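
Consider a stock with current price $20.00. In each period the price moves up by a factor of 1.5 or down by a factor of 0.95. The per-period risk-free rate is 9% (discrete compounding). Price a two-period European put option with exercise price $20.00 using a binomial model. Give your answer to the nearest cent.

$0.91

Risk-neutral probability p = (1 + 0.09 − 0.95)/(1.5 − 0.95) = 0.1400/0.5500 = 0.2545
Terminal stock prices: S_uu = 45, S_ud = 28.5, S_dd = 18.05
Terminal payoffs (K − S): max(-25, 0) = 0, max(-8.5, 0) = 0, max(1.95, 0) = 1.95
Node u (S = 30): V_u = 1/1.09·[0.2545·0.0000 + 0.7455·0.0000] = 0.0000
Node d (S = 19): V_d = 1/1.09·[0.2545·0.0000 + 0.7455·1.9500] = 1.3336
Node 0 (S = 20): V_0 = 1/1.09·[0.2545·0.0000 + 0.7455·1.3336] = 0.9121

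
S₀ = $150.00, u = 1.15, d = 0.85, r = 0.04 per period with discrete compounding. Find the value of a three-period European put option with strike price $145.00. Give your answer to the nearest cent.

$6.94

Risk-neutral probability p = (1 + 0.04 − 0.85)/(1.15 − 0.85) = 0.1900/0.3000 = 0.6333
Terminal stock prices: S_uuu = 228.1, S_uud = 168.6, S_udd = 124.6, S_ddd = 92.12
Terminal payoffs (K − S): max(-83.13, 0) = 0, max(-23.62, 0) = 0, max(20.37, 0) = 20.37, max(52.88, 0) = 52.88
Node uu (S = 198.4): V_uu = 1/1.04·[0.6333·0.0000 + 0.3667·0.0000] = 0.0000
Node ud (S = 146.6): V_ud = 1/1.04·[0.6333·0.0000 + 0.3667·20.3688] = 7.1813
Node dd (S = 108.4): V_dd = 1/1.04·[0.6333·20.3688 + 0.3667·52.8813] = 31.0481
Node u (S = 172.5): V_u = 1/1.04·[0.6333·0.0000 + 0.3667·7.1813] = 2.5319
Node d (S = 127.5): V_d = 1/1.04·[0.6333·7.1813 + 0.3667·31.0481] = 15.3197
Node 0 (S = 150): V_0 = 1/1.04·[0.6333·2.5319 + 0.3667·15.3197] = 6.9430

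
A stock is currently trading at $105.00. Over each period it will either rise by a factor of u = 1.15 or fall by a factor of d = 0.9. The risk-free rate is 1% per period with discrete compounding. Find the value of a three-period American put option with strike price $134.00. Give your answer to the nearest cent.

$29.00

Risk-neutral probability p = (1 + 0.01 − 0.9)/(1.15 − 0.9) = 0.1100/0.2500 = 0.4400
Terminal stock prices: S_uuu = 159.7, S_uud = 125, S_udd = 97.81, S_ddd = 76.55
Terminal payoffs (K − S): max(-25.69, 0) = 0, max(9.024, 0) = 9.024, max(36.19, 0) = 36.19, max(57.45, 0) = 57.45
Node uu (S = 138.9): continuation = 1/1.01·[0.4400·0.0000 + 0.5600·9.0238] = 5.0033; exercise value = 0.0000 ≤ continuation, so V_uu = 5.0033
Node ud (S = 108.7): continuation = 1/1.01·[0.4400·9.0238 + 0.5600·36.1925] = 23.9983; exercise value = 25.3250 > continuation, so V_ud = 25.3250 (exercise)
Node dd (S = 85.05): continuation = 1/1.01·[0.4400·36.1925 + 0.5600·57.4550] = 47.6233; exercise value = 48.9500 > continuation, so V_dd = 48.9500 (exercise)
Node u (S = 120.7): continuation = 1/1.01·[0.4400·5.0033 + 0.5600·25.3250] = 16.2212; exercise value = 13.2500 ≤ continuation, so V_u = 16.2212
Node d (S = 94.5): continuation = 1/1.01·[0.4400·25.3250 + 0.5600·48.9500] = 38.1733; exercise value = 39.5000 > continuation, so V_d = 39.5000 (exercise)
Node 0 (S = 105): continuation = 1/1.01·[0.4400·16.2212 + 0.5600·39.5000] = 28.9677; exercise value = 29.0000 > continuation, so V_0 = 29.0000 (exercise)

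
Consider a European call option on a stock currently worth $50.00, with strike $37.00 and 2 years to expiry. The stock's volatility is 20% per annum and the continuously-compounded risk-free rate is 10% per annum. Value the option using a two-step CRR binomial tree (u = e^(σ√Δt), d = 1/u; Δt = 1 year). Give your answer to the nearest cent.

$19.94

CRR parameters: u = e^(σ√Δt) = e^(0.2·√1) = 1.2214, d = 1/u = 0.8187
Per-period rate: rΔt = 0.1·1 = 0.1, so R = e^0.1 = 1.1052
Risk-neutral probability p = (e^0.1 − 0.8187)/(1.2214 − 0.8187) = 0.2864/0.4027 = 0.7113
Terminal stock prices: S_uu = 74.59, S_ud = 50, S_dd = 33.52
Terminal payoffs (S − K): max(37.59, 0) = 37.59, max(13, 0) = 13, max(-3.484, 0) = 0
Node u (S = 61.07): V_u = e^(−0.1)·[0.7113·37.5912 + 0.2887·13.0000] = 27.5912
Node d (S = 40.94): V_d = e^(−0.1)·[0.7113·13.0000 + 0.2887·0.0000] = 8.3675
Node 0 (S = 50): V_0 = e^(−0.1)·[0.7113·27.5912 + 0.2887·8.3675] = 19.9446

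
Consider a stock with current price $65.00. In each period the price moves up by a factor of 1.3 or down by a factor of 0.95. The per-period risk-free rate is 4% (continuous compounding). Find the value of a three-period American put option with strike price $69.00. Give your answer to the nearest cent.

Risk-neutral probability p = (e^0.04 − 0.95)/(1.3 − 0.95) = 0.0908/0.3500 = 0.2595
Terminal stock prices: S_uuu = 142.8, S_uud = 104.4, S_udd = 76.26, S_ddd = 55.73
Terminal payoffs (K − S): max(-73.81, 0) = 0, max(-35.36, 0) = 0, max(-7.261, 0) = 0, max(13.27, 0) = 13.27
Node uu (S = 109.9): continuation = e^(−0.04)·[0.2595·0.0000 + 0.7405·0.0000] = 0.0000; exercise value = 0.0000 ≤ continuation, so V_uu = 0.0000
Node ud (S = 80.27): continuation = e^(−0.04)·[0.2595·0.0000 + 0.7405·0.0000] = 0.0000; exercise value = 0.0000 ≤ continuation, so V_ud = 0.0000
Node dd (S = 58.66): continuation = e^(−0.04)·[0.2595·0.0000 + 0.7405·13.2706] = 9.4421; exercise value = 10.3375 > continuation, so V_dd = 10.3375 (exercise)
Node u (S = 84.5): continuation = e^(−0.04)·[0.2595·0.0000 + 0.7405·0.0000] = 0.0000; exercise value = 0.0000 ≤ continuation, so V_u = 0.0000
Node d (S = 61.75): continuation = e^(−0.04)·[0.2595·0.0000 + 0.7405·10.3375] = 7.3552; exercise value = 7.2500 ≤ continuation, so V_d = 7.3552
Node 0 (S = 65): continuation = e^(−0.04)·[0.2595·0.0000 + 0.7405·7.3552] = 5.2332; exercise value = 4.0000 ≤ continuation, so V_0 = 5.2332

$5.23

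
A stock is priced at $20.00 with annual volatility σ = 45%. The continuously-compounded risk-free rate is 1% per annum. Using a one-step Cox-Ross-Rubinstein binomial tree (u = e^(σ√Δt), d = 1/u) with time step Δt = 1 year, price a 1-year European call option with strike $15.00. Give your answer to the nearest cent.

$6.48

CRR parameters: u = e^(σ√Δt) = e^(0.45·√1) = 1.5683, d = 1/u = 0.6376
Per-period rate: rΔt = 0.01·1 = 0.01, so R = e^0.01 = 1.0101
Risk-neutral probability p = (e^0.01 − 0.6376)/(1.5683 − 0.6376) = 0.3724/0.9307 = 0.4002
Terminal stock prices: S_u = 31.37, S_d = 12.75
Terminal payoffs (S − K): max(16.37, 0) = 16.37, max(-2.247, 0) = 0
Node 0 (S = 20): V_0 = e^(−0.01)·[0.4002·16.3662 + 0.5998·0.0000] = 6.4839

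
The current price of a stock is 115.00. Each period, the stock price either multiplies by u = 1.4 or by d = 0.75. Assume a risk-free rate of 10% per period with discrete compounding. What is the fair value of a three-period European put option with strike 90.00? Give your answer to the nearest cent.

Risk-neutral probability p = (1 + 0.1 − 0.75)/(1.4 − 0.75) = 0.3500/0.6500 = 0.5385
Terminal stock prices: S_uuu = 315.6, S_uud = 169, S_udd = 90.56, S_ddd = 48.52
Terminal payoffs (K − S): max(-225.6, 0) = 0, max(-79.05, 0) = 0, max(-0.5625, 0) = 0, max(41.48, 0) = 41.48
Node uu (S = 225.4): V_uu = 1/1.1·[0.5385·0.0000 + 0.4615·0.0000] = 0.0000
Node ud (S = 120.8): V_ud = 1/1.1·[0.5385·0.0000 + 0.4615·0.0000] = 0.0000
Node dd (S = 64.69): V_dd = 1/1.1·[0.5385·0.0000 + 0.4615·41.4844] = 17.4060
Node u (S = 161): V_u = 1/1.1·[0.5385·0.0000 + 0.4615·0.0000] = 0.0000
Node d (S = 86.25): V_d = 1/1.1·[0.5385·0.0000 + 0.4615·17.4060] = 7.3032
Node 0 (S = 115): V_0 = 1/1.1·[0.5385·0.0000 + 0.4615·7.3032] = 3.0643

3.06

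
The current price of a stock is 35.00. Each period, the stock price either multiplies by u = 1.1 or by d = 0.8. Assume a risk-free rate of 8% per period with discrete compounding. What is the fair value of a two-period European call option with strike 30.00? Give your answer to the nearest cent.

Risk-neutral probability p = (1 + 0.08 − 0.8)/(1.1 − 0.8) = 0.2800/0.3000 = 0.9333
Terminal stock prices: S_uu = 42.35, S_ud = 30.8, S_dd = 22.4
Terminal payoffs (S − K): max(12.35, 0) = 12.35, max(0.8, 0) = 0.8, max(-7.6, 0) = 0
Node u (S = 38.5): V_u = 1/1.08·[0.9333·12.3500 + 0.0667·0.8000] = 10.7222
Node d (S = 28): V_d = 1/1.08·[0.9333·0.8000 + 0.0667·0.0000] = 0.6914
Node 0 (S = 35): V_0 = 1/1.08·[0.9333·10.7222 + 0.0667·0.6914] = 9.3088

9.31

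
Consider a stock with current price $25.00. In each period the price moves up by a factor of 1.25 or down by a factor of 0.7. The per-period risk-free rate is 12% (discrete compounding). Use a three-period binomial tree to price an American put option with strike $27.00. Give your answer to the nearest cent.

$2.74

Risk-neutral probability p = (1 + 0.12 − 0.7)/(1.25 − 0.7) = 0.4200/0.5500 = 0.7636
Terminal stock prices: S_uuu = 48.83, S_uud = 27.34, S_udd = 15.31, S_ddd = 8.575
Terminal payoffs (K − S): max(-21.83, 0) = 0, max(-0.3438, 0) = 0, max(11.69, 0) = 11.69, max(18.43, 0) = 18.43
Node uu (S = 39.06): continuation = 1/1.12·[0.7636·0.0000 + 0.2364·0.0000] = 0.0000; exercise value = 0.0000 ≤ continuation, so V_uu = 0.0000
Node ud (S = 21.88): continuation = 1/1.12·[0.7636·0.0000 + 0.2364·11.6875] = 2.4665; exercise value = 5.1250 > continuation, so V_ud = 5.1250 (exercise)
Node dd (S = 12.25): continuation = 1/1.12·[0.7636·11.6875 + 0.2364·18.4250] = 11.8571; exercise value = 14.7500 > continuation, so V_dd = 14.7500 (exercise)
Node u (S = 31.25): continuation = 1/1.12·[0.7636·0.0000 + 0.2364·5.1250] = 1.0816; exercise value = 0.0000 ≤ continuation, so V_u = 1.0816
Node d (S = 17.5): continuation = 1/1.12·[0.7636·5.1250 + 0.2364·14.7500] = 6.6071; exercise value = 9.5000 > continuation, so V_d = 9.5000 (exercise)
Node 0 (S = 25): continuation = 1/1.12·[0.7636·1.0816 + 0.2364·9.5000] = 2.7423; exercise value = 2.0000 ≤ continuation, so V_0 = 2.7423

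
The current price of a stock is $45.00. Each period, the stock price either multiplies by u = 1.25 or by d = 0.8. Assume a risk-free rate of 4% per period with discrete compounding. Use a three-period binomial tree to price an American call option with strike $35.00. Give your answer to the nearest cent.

Risk-neutral probability p = (1 + 0.04 − 0.8)/(1.25 − 0.8) = 0.2400/0.4500 = 0.5333
Terminal stock prices: S_uuu = 87.89, S_uud = 56.25, S_udd = 36, S_ddd = 23.04
Terminal payoffs (S − K): max(52.89, 0) = 52.89, max(21.25, 0) = 21.25, max(1, 0) = 1, max(-11.96, 0) = 0
Node uu (S = 70.31): continuation = 1/1.04·[0.5333·52.8906 + 0.4667·21.2500] = 36.6587; exercise value = 35.3125 ≤ continuation, so V_uu = 36.6587
Node ud (S = 45): continuation = 1/1.04·[0.5333·21.2500 + 0.4667·1.0000] = 11.3462; exercise value = 10.0000 ≤ continuation, so V_ud = 11.3462
Node dd (S = 28.8): continuation = 1/1.04·[0.5333·1.0000 + 0.4667·0.0000] = 0.5128; exercise value = 0.0000 ≤ continuation, so V_dd = 0.5128
Node u (S = 56.25): continuation = 1/1.04·[0.5333·36.6587 + 0.4667·11.3462] = 23.8905; exercise value = 21.2500 ≤ continuation, so V_u = 23.8905
Node d (S = 36): continuation = 1/1.04·[0.5333·11.3462 + 0.4667·0.5128] = 6.0487; exercise value = 1.0000 ≤ continuation, so V_d = 6.0487
Node 0 (S = 45): continuation = 1/1.04·[0.5333·23.8905 + 0.4667·6.0487] = 14.9657; exercise value = 10.0000 ≤ continuation, so V_0 = 14.9657

$14.97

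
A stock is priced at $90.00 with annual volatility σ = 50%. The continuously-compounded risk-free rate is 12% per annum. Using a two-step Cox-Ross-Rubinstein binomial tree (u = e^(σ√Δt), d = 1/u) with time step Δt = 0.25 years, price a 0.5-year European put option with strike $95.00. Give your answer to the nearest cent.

$11.94

CRR parameters: u = e^(σ√Δt) = e^(0.5·√0.25) = 1.2840, d = 1/u = 0.7788
Per-period rate: rΔt = 0.12·0.25 = 0.03, so R = e^0.03 = 1.0305
Risk-neutral probability p = (e^0.03 − 0.7788)/(1.2840 − 0.7788) = 0.2517/0.5052 = 0.4981
Terminal stock prices: S_uu = 148.4, S_ud = 90, S_dd = 54.59
Terminal payoffs (K − S): max(-53.38, 0) = 0, max(5, 0) = 5, max(40.41, 0) = 40.41
Node u (S = 115.6): V_u = e^(−0.03)·[0.4981·0.0000 + 0.5019·5.0000] = 2.4353
Node d (S = 70.09): V_d = e^(−0.03)·[0.4981·5.0000 + 0.5019·40.4122] = 22.1003
Node 0 (S = 90): V_0 = e^(−0.03)·[0.4981·2.4353 + 0.5019·22.1003] = 11.9414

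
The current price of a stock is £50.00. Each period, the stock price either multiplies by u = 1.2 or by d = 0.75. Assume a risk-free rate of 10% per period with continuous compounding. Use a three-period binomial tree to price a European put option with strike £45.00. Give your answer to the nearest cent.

£1.04

Risk-neutral probability p = (e^0.1 − 0.75)/(1.2 − 0.75) = 0.3552/0.4500 = 0.7893
Terminal stock prices: S_uuu = 86.4, S_uud = 54, S_udd = 33.75, S_ddd = 21.09
Terminal payoffs (K − S): max(-41.4, 0) = 0, max(-9, 0) = 0, max(11.25, 0) = 11.25, max(23.91, 0) = 23.91
Node uu (S = 72): V_uu = e^(−0.1)·[0.7893·0.0000 + 0.2107·0.0000] = 0.0000
Node ud (S = 45): V_ud = e^(−0.1)·[0.7893·0.0000 + 0.2107·11.2500] = 2.1451
Node dd (S = 28.12): V_dd = e^(−0.1)·[0.7893·11.2500 + 0.2107·23.9062] = 12.5927
Node u (S = 60): V_u = e^(−0.1)·[0.7893·0.0000 + 0.2107·2.1451] = 0.4090
Node d (S = 37.5): V_d = e^(−0.1)·[0.7893·2.1451 + 0.2107·12.5927] = 3.9331
Node 0 (S = 50): V_0 = e^(−0.1)·[0.7893·0.4090 + 0.2107·3.9331] = 1.0421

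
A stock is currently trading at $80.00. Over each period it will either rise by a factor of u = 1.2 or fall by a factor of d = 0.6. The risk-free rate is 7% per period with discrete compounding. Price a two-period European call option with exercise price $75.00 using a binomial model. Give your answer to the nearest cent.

$21.55

Risk-neutral probability p = (1 + 0.07 − 0.6)/(1.2 − 0.6) = 0.4700/0.6000 = 0.7833
Terminal stock prices: S_uu = 115.2, S_ud = 57.6, S_dd = 28.8
Terminal payoffs (S − K): max(40.2, 0) = 40.2, max(-17.4, 0) = 0, max(-46.2, 0) = 0
Node u (S = 96): V_u = 1/1.07·[0.7833·40.2000 + 0.2167·0.0000] = 29.4299
Node d (S = 48): V_d = 1/1.07·[0.7833·0.0000 + 0.2167·0.0000] = 0.0000
Node 0 (S = 80): V_0 = 1/1.07·[0.7833·29.4299 + 0.2167·0.0000] = 21.5453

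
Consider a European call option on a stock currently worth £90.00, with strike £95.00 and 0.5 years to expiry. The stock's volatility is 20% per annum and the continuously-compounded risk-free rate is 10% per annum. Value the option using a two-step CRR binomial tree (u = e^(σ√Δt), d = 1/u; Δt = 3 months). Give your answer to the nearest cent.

CRR parameters: u = e^(σ√Δt) = e^(0.2·√0.25) = 1.1052, d = 1/u = 0.9048
Per-period rate: rΔt = 0.1·0.25 = 0.025, so R = e^0.025 = 1.0253
Risk-neutral probability p = (e^0.025 − 0.9048)/(1.1052 − 0.9048) = 0.1205/0.2003 = 0.6014
Terminal stock prices: S_uu = 109.9, S_ud = 90, S_dd = 73.69
Terminal payoffs (S − K): max(14.93, 0) = 14.93, max(-5, 0) = 0, max(-21.31, 0) = 0
Node u (S = 99.47): V_u = e^(−0.025)·[0.6014·14.9262 + 0.3986·0.0000] = 8.7548
Node d (S = 81.44): V_d = e^(−0.025)·[0.6014·0.0000 + 0.3986·0.0000] = 0.0000
Node 0 (S = 90): V_0 = e^(−0.025)·[0.6014·8.7548 + 0.3986·0.0000] = 5.1350

£5.14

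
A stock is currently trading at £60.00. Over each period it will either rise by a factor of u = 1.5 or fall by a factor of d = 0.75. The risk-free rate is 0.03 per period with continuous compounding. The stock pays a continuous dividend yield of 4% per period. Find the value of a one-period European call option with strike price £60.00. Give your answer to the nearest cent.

Per-period risk-free factor R = e^0.03 = 1.0305; dividend-adjusted growth = e^(0.03−0.04) = 0.9900.
Risk-neutral probability p = (0.9900 − 0.75)/(1.5 − 0.75) = 0.2400/0.7500 = 0.3201
Terminal stock prices: S_u = 90, S_d = 45
Terminal payoffs (S − K): max(30, 0) = 30, max(-15, 0) = 0
Node 0 (S = 60): V_0 = e^(−0.03)·[0.3201·30.0000 + 0.6799·0.0000] = 9.3182

£9.32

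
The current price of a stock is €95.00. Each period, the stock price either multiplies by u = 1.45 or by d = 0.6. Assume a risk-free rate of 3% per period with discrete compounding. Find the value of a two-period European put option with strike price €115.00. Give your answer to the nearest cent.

€33.84

Risk-neutral probability p = (1 + 0.03 − 0.6)/(1.45 − 0.6) = 0.4300/0.8500 = 0.5059
Terminal stock prices: S_uu = 199.7, S_ud = 82.65, S_dd = 34.2
Terminal payoffs (K − S): max(-84.74, 0) = 0, max(32.35, 0) = 32.35, max(80.8, 0) = 80.8
Node u (S = 137.8): V_u = 1/1.03·[0.5059·0.0000 + 0.4941·32.3500] = 15.5191
Node d (S = 57): V_d = 1/1.03·[0.5059·32.3500 + 0.4941·80.8000] = 54.6505
Node 0 (S = 95): V_0 = 1/1.03·[0.5059·15.5191 + 0.4941·54.6505] = 33.8394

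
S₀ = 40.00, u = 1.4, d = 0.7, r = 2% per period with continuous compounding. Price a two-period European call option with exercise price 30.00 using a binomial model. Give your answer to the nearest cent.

14.12

Risk-neutral probability p = (e^0.02 − 0.7)/(1.4 − 0.7) = 0.3202/0.7000 = 0.4574
Terminal stock prices: S_uu = 78.4, S_ud = 39.2, S_dd = 19.6
Terminal payoffs (S − K): max(48.4, 0) = 48.4, max(9.2, 0) = 9.2, max(-10.4, 0) = 0
Node u (S = 56): V_u = e^(−0.02)·[0.4574·48.4000 + 0.5426·9.2000] = 26.5940
Node d (S = 28): V_d = e^(−0.02)·[0.4574·9.2000 + 0.5426·0.0000] = 4.1250
Node 0 (S = 40): V_0 = e^(−0.02)·[0.4574·26.5940 + 0.5426·4.1250] = 14.1178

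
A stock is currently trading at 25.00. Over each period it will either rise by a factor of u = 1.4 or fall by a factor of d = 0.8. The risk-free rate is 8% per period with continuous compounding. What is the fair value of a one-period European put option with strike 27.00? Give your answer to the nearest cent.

3.41

Risk-neutral probability p = (e^0.08 − 0.8)/(1.4 − 0.8) = 0.2833/0.6000 = 0.4721
Terminal stock prices: S_u = 35, S_d = 20
Terminal payoffs (K − S): max(-8, 0) = 0, max(7, 0) = 7
Node 0 (S = 25): V_0 = e^(−0.08)·[0.4721·0.0000 + 0.5279·7.0000] = 3.4109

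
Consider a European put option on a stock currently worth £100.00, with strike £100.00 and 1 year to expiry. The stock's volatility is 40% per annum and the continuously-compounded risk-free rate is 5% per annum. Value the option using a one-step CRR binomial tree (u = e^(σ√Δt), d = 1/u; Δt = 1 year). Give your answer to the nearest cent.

£16.82

CRR parameters: u = e^(σ√Δt) = e^(0.4·√1) = 1.4918, d = 1/u = 0.6703
Per-period rate: rΔt = 0.05·1 = 0.05, so R = e^0.05 = 1.0513
Risk-neutral probability p = (e^0.05 − 0.6703)/(1.4918 − 0.6703) = 0.3810/0.8215 = 0.4637
Terminal stock prices: S_u = 149.2, S_d = 67.03
Terminal payoffs (K − S): max(-49.18, 0) = 0, max(32.97, 0) = 32.97
Node 0 (S = 100): V_0 = e^(−0.05)·[0.4637·0.0000 + 0.5363·32.9680] = 16.8177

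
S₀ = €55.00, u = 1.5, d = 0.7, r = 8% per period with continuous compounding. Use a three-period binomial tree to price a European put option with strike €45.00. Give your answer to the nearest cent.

Risk-neutral probability p = (e^0.08 − 0.7)/(1.5 − 0.7) = 0.3833/0.8000 = 0.4791
Terminal stock prices: S_uuu = 185.6, S_uud = 86.62, S_udd = 40.42, S_ddd = 18.86
Terminal payoffs (K − S): max(-140.6, 0) = 0, max(-41.62, 0) = 0, max(4.575, 0) = 4.575, max(26.14, 0) = 26.14
Node uu (S = 123.8): V_uu = e^(−0.08)·[0.4791·0.0000 + 0.5209·0.0000] = 0.0000
Node ud (S = 57.75): V_ud = e^(−0.08)·[0.4791·0.0000 + 0.5209·4.5750] = 2.1999
Node dd (S = 26.95): V_dd = e^(−0.08)·[0.4791·4.5750 + 0.5209·26.1350] = 14.5902
Node u (S = 82.5): V_u = e^(−0.08)·[0.4791·0.0000 + 0.5209·2.1999] = 1.0578
Node d (S = 38.5): V_d = e^(−0.08)·[0.4791·2.1999 + 0.5209·14.5902] = 7.9886
Node 0 (S = 55): V_0 = e^(−0.08)·[0.4791·1.0578 + 0.5209·7.9886] = 4.3091

€4.31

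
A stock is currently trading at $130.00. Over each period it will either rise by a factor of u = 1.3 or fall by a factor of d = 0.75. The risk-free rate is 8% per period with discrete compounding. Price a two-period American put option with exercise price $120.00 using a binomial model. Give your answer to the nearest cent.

Risk-neutral probability p = (1 + 0.08 − 0.75)/(1.3 − 0.75) = 0.3300/0.5500 = 0.6000
Terminal stock prices: S_uu = 219.7, S_ud = 126.8, S_dd = 73.12
Terminal payoffs (K − S): max(-99.7, 0) = 0, max(-6.75, 0) = 0, max(46.88, 0) = 46.88
Node u (S = 169): continuation = 1/1.08·[0.6000·0.0000 + 0.4000·0.0000] = 0.0000; exercise value = 0.0000 ≤ continuation, so V_u = 0.0000
Node d (S = 97.5): continuation = 1/1.08·[0.6000·0.0000 + 0.4000·46.8750] = 17.3611; exercise value = 22.5000 > continuation, so V_d = 22.5000 (exercise)
Node 0 (S = 130): continuation = 1/1.08·[0.6000·0.0000 + 0.4000·22.5000] = 8.3333; exercise value = 0.0000 ≤ continuation, so V_0 = 8.3333

$8.33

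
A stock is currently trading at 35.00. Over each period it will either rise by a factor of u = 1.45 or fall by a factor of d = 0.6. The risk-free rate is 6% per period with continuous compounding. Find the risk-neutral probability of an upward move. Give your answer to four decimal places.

Risk-neutral probability p = (e^0.06 − 0.6)/(1.45 − 0.6) = 0.4618/0.8500 = 0.5433

p = 0.5433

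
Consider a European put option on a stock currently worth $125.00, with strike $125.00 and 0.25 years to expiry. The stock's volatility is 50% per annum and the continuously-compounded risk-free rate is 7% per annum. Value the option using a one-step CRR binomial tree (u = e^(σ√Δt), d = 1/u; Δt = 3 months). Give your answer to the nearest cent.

$14.33

CRR parameters: u = e^(σ√Δt) = e^(0.5·√0.25) = 1.2840, d = 1/u = 0.7788
Per-period rate: rΔt = 0.07·0.25 = 0.0175, so R = e^0.0175 = 1.0177
Risk-neutral probability p = (e^0.0175 − 0.7788)/(1.2840 − 0.7788) = 0.2389/0.5052 = 0.4728
Terminal stock prices: S_u = 160.5, S_d = 97.35
Terminal payoffs (K − S): max(-35.5, 0) = 0, max(27.65, 0) = 27.65
Node 0 (S = 125): V_0 = e^(−0.0175)·[0.4728·0.0000 + 0.5272·27.6499] = 14.3251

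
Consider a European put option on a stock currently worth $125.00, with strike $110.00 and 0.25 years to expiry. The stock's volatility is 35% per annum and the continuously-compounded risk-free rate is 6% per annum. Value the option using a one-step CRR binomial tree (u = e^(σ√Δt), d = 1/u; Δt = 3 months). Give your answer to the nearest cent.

$2.50

CRR parameters: u = e^(σ√Δt) = e^(0.35·√0.25) = 1.1912, d = 1/u = 0.8395
Per-period rate: rΔt = 0.06·0.25 = 0.015, so R = e^0.015 = 1.0151
Risk-neutral probability p = (e^0.015 − 0.8395)/(1.1912 − 0.8395) = 0.1757/0.3518 = 0.4993
Terminal stock prices: S_u = 148.9, S_d = 104.9
Terminal payoffs (K − S): max(-38.91, 0) = 0, max(5.068, 0) = 5.068
Node 0 (S = 125): V_0 = e^(−0.015)·[0.4993·0.0000 + 0.5007·5.0679] = 2.4996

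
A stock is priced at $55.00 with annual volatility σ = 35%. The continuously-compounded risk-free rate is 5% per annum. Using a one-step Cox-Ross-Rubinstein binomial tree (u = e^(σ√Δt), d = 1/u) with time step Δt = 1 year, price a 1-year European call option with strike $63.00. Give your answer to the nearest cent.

CRR parameters: u = e^(σ√Δt) = e^(0.35·√1) = 1.4191, d = 1/u = 0.7047
Per-period rate: rΔt = 0.05·1 = 0.05, so R = e^0.05 = 1.0513
Risk-neutral probability p = (e^0.05 − 0.7047)/(1.4191 − 0.7047) = 0.3466/0.7144 = 0.4852
Terminal stock prices: S_u = 78.05, S_d = 38.76
Terminal payoffs (S − K): max(15.05, 0) = 15.05, max(-24.24, 0) = 0
Node 0 (S = 55): V_0 = e^(−0.05)·[0.4852·15.0487 + 0.5148·0.0000] = 6.9449

$6.94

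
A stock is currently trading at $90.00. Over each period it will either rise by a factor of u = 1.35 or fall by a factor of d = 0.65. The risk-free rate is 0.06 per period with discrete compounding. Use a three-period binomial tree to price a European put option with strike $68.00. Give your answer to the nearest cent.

Risk-neutral probability p = (1 + 0.06 − 0.65)/(1.35 − 0.65) = 0.4100/0.7000 = 0.5857
Terminal stock prices: S_uuu = 221.4, S_uud = 106.6, S_udd = 51.33, S_ddd = 24.72
Terminal payoffs (K − S): max(-153.4, 0) = 0, max(-38.62, 0) = 0, max(16.67, 0) = 16.67, max(43.28, 0) = 43.28
Node uu (S = 164): V_uu = 1/1.06·[0.5857·0.0000 + 0.4143·0.0000] = 0.0000
Node ud (S = 78.98): V_ud = 1/1.06·[0.5857·0.0000 + 0.4143·16.6662] = 6.5138
Node dd (S = 38.03): V_dd = 1/1.06·[0.5857·16.6662 + 0.4143·43.2837] = 26.1259
Node u (S = 121.5): V_u = 1/1.06·[0.5857·0.0000 + 0.4143·6.5138] = 2.5458
Node d (S = 58.5): V_d = 1/1.06·[0.5857·6.5138 + 0.4143·26.1259] = 13.8102
Node 0 (S = 90): V_0 = 1/1.06·[0.5857·2.5458 + 0.4143·13.8102] = 6.8042

$6.80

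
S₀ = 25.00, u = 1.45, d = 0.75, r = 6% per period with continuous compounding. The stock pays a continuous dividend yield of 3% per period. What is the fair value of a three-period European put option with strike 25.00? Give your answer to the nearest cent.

4.26

Per-period risk-free factor R = e^0.06 = 1.0618; dividend-adjusted growth = e^(0.06−0.03) = 1.0305.
Risk-neutral probability p = (1.0305 − 0.75)/(1.45 − 0.75) = 0.2805/0.7000 = 0.4006
Terminal stock prices: S_uuu = 76.22, S_uud = 39.42, S_udd = 20.39, S_ddd = 10.55
Terminal payoffs (K − S): max(-51.22, 0) = 0, max(-14.42, 0) = 0, max(4.609, 0) = 4.609, max(14.45, 0) = 14.45
Node uu (S = 52.56): V_uu = e^(−0.06)·[0.4006·0.0000 + 0.5994·0.0000] = 0.0000
Node ud (S = 27.19): V_ud = e^(−0.06)·[0.4006·0.0000 + 0.5994·4.6094] = 2.6017
Node dd (S = 14.06): V_dd = e^(−0.06)·[0.4006·4.6094 + 0.5994·14.4531] = 9.8972
Node u (S = 36.25): V_u = e^(−0.06)·[0.4006·0.0000 + 0.5994·2.6017] = 1.4685
Node d (S = 18.75): V_d = e^(−0.06)·[0.4006·2.6017 + 0.5994·9.8972] = 6.5681
Node 0 (S = 25): V_0 = e^(−0.06)·[0.4006·1.4685 + 0.5994·6.5681] = 4.2615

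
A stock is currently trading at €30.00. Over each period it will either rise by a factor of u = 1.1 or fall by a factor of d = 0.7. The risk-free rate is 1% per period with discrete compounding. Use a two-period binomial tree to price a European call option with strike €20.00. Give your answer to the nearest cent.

€10.66

Risk-neutral probability p = (1 + 0.01 − 0.7)/(1.1 − 0.7) = 0.3100/0.4000 = 0.7750
Terminal stock prices: S_uu = 36.3, S_ud = 23.1, S_dd = 14.7
Terminal payoffs (S − K): max(16.3, 0) = 16.3, max(3.1, 0) = 3.1, max(-5.3, 0) = 0
Node u (S = 33): V_u = 1/1.01·[0.7750·16.3000 + 0.2250·3.1000] = 13.1980
Node d (S = 21): V_d = 1/1.01·[0.7750·3.1000 + 0.2250·0.0000] = 2.3787
Node 0 (S = 30): V_0 = 1/1.01·[0.7750·13.1980 + 0.2250·2.3787] = 10.6571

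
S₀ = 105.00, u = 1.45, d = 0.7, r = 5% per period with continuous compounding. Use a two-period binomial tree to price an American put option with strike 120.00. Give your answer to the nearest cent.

26.54

Risk-neutral probability p = (e^0.05 − 0.7)/(1.45 − 0.7) = 0.3513/0.7500 = 0.4684
Terminal stock prices: S_uu = 220.8, S_ud = 106.6, S_dd = 51.45
Terminal payoffs (K − S): max(-100.8, 0) = 0, max(13.43, 0) = 13.43, max(68.55, 0) = 68.55
Node u (S = 152.2): continuation = e^(−0.05)·[0.4684·0.0000 + 0.5316·13.4250] = 6.7892; exercise value = 0.0000 ≤ continuation, so V_u = 6.7892
Node d (S = 73.5): continuation = e^(−0.05)·[0.4684·13.4250 + 0.5316·68.5500] = 40.6475; exercise value = 46.5000 > continuation, so V_d = 46.5000 (exercise)
Node 0 (S = 105): continuation = e^(−0.05)·[0.4684·6.7892 + 0.5316·46.5000] = 26.5402; exercise value = 15.0000 ≤ continuation, so V_0 = 26.5402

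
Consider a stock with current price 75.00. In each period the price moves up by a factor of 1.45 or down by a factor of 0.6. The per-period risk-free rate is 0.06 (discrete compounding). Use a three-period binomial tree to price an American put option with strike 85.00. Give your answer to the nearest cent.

Risk-neutral probability p = (1 + 0.06 − 0.6)/(1.45 − 0.6) = 0.4600/0.8500 = 0.5412
Terminal stock prices: S_uuu = 228.6, S_uud = 94.61, S_udd = 39.15, S_ddd = 16.2
Terminal payoffs (K − S): max(-143.6, 0) = 0, max(-9.612, 0) = 0, max(45.85, 0) = 45.85, max(68.8, 0) = 68.8
Node uu (S = 157.7): continuation = 1/1.06·[0.5412·0.0000 + 0.4588·0.0000] = 0.0000; exercise value = 0.0000 ≤ continuation, so V_uu = 0.0000
Node ud (S = 65.25): continuation = 1/1.06·[0.5412·0.0000 + 0.4588·45.8500] = 19.8463; exercise value = 19.7500 ≤ continuation, so V_ud = 19.8463
Node dd (S = 27): continuation = 1/1.06·[0.5412·45.8500 + 0.4588·68.8000] = 53.1887; exercise value = 58.0000 > continuation, so V_dd = 58.0000 (exercise)
Node u (S = 108.8): continuation = 1/1.06·[0.5412·0.0000 + 0.4588·19.8463] = 8.5905; exercise value = 0.0000 ≤ continuation, so V_u = 8.5905
Node d (S = 45): continuation = 1/1.06·[0.5412·19.8463 + 0.4588·58.0000] = 35.2378; exercise value = 40.0000 > continuation, so V_d = 40.0000 (exercise)
Node 0 (S = 75): continuation = 1/1.06·[0.5412·8.5905 + 0.4588·40.0000] = 21.6999; exercise value = 10.0000 ≤ continuation, so V_0 = 21.6999

21.70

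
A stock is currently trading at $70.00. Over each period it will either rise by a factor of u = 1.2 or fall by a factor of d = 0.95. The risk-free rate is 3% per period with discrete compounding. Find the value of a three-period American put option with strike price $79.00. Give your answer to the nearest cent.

Risk-neutral probability p = (1 + 0.03 − 0.95)/(1.2 − 0.95) = 0.0800/0.2500 = 0.3200
Terminal stock prices: S_uuu = 121, S_uud = 95.76, S_udd = 75.81, S_ddd = 60.02
Terminal payoffs (K − S): max(-41.96, 0) = 0, max(-16.76, 0) = 0, max(3.19, 0) = 3.19, max(18.98, 0) = 18.98
Node uu (S = 100.8): continuation = 1/1.03·[0.3200·0.0000 + 0.6800·0.0000] = 0.0000; exercise value = 0.0000 ≤ continuation, so V_uu = 0.0000
Node ud (S = 79.8): continuation = 1/1.03·[0.3200·0.0000 + 0.6800·3.1900] = 2.1060; exercise value = 0.0000 ≤ continuation, so V_ud = 2.1060
Node dd (S = 63.17): continuation = 1/1.03·[0.3200·3.1900 + 0.6800·18.9838] = 13.5240; exercise value = 15.8250 > continuation, so V_dd = 15.8250 (exercise)
Node u (S = 84): continuation = 1/1.03·[0.3200·0.0000 + 0.6800·2.1060] = 1.3904; exercise value = 0.0000 ≤ continuation, so V_u = 1.3904
Node d (S = 66.5): continuation = 1/1.03·[0.3200·2.1060 + 0.6800·15.8250] = 11.1019; exercise value = 12.5000 > continuation, so V_d = 12.5000 (exercise)
Node 0 (S = 70): continuation = 1/1.03·[0.3200·1.3904 + 0.6800·12.5000] = 8.6844; exercise value = 9.0000 > continuation, so V_0 = 9.0000 (exercise)

$9.00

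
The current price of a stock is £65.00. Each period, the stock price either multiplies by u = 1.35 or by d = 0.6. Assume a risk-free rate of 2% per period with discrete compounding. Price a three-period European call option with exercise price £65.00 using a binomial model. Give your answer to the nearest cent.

£18.08

Risk-neutral probability p = (1 + 0.02 − 0.6)/(1.35 − 0.6) = 0.4200/0.7500 = 0.5600
Terminal stock prices: S_uuu = 159.9, S_uud = 71.08, S_udd = 31.59, S_ddd = 14.04
Terminal payoffs (S − K): max(94.92, 0) = 94.92, max(6.078, 0) = 6.078, max(-33.41, 0) = 0, max(-50.96, 0) = 0
Node uu (S = 118.5): V_uu = 1/1.02·[0.5600·94.9244 + 0.4400·6.0775] = 54.7370
Node ud (S = 52.65): V_ud = 1/1.02·[0.5600·6.0775 + 0.4400·0.0000] = 3.3367
Node dd (S = 23.4): V_dd = 1/1.02·[0.5600·0.0000 + 0.4400·0.0000] = 0.0000
Node u (S = 87.75): V_u = 1/1.02·[0.5600·54.7370 + 0.4400·3.3367] = 31.4910
Node d (S = 39): V_d = 1/1.02·[0.5600·3.3367 + 0.4400·0.0000] = 1.8319
Node 0 (S = 65): V_0 = 1/1.02·[0.5600·31.4910 + 0.4400·1.8319] = 18.0794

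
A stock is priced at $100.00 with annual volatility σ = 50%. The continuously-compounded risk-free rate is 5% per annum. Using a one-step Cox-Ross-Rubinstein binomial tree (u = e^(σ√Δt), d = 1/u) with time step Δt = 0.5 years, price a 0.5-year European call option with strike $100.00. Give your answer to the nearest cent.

$18.51

CRR parameters: u = e^(σ√Δt) = e^(0.5·√0.5) = 1.4241, d = 1/u = 0.7022
Per-period rate: rΔt = 0.05·0.5 = 0.025, so R = e^0.025 = 1.0253
Risk-neutral probability p = (e^0.025 − 0.7022)/(1.4241 − 0.7022) = 0.3231/0.7219 = 0.4476
Terminal stock prices: S_u = 142.4, S_d = 70.22
Terminal payoffs (S − K): max(42.41, 0) = 42.41, max(-29.78, 0) = 0
Node 0 (S = 100): V_0 = e^(−0.025)·[0.4476·42.4119 + 0.5524·0.0000] = 18.5143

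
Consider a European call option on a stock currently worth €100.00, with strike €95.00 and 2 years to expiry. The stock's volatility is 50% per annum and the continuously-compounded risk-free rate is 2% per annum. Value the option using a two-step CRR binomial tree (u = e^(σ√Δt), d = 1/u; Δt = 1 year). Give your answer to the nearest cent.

€29.07

CRR parameters: u = e^(σ√Δt) = e^(0.5·√1) = 1.6487, d = 1/u = 0.6065
Per-period rate: rΔt = 0.02·1 = 0.02, so R = e^0.02 = 1.0202
Risk-neutral probability p = (e^0.02 − 0.6065)/(1.6487 − 0.6065) = 0.4137/1.0422 = 0.3969
Terminal stock prices: S_uu = 271.8, S_ud = 100, S_dd = 36.79
Terminal payoffs (S − K): max(176.8, 0) = 176.8, max(5, 0) = 5, max(-58.21, 0) = 0
Node u (S = 164.9): V_u = e^(−0.02)·[0.3969·176.8282 + 0.6031·5.0000] = 71.7533
Node d (S = 60.65): V_d = e^(−0.02)·[0.3969·5.0000 + 0.6031·0.0000] = 1.9453
Node 0 (S = 100): V_0 = e^(−0.02)·[0.3969·71.7533 + 0.6031·1.9453] = 29.0666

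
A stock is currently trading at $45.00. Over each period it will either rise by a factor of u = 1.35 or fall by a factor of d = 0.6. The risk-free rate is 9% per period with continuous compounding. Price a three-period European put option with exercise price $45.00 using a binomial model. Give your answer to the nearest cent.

$5.13

Risk-neutral probability p = (e^0.09 − 0.6)/(1.35 − 0.6) = 0.4942/0.7500 = 0.6589
Terminal stock prices: S_uuu = 110.7, S_uud = 49.21, S_udd = 21.87, S_ddd = 9.72
Terminal payoffs (K − S): max(-65.72, 0) = 0, max(-4.208, 0) = 0, max(23.13, 0) = 23.13, max(35.28, 0) = 35.28
Node uu (S = 82.01): V_uu = e^(−0.09)·[0.6589·0.0000 + 0.3411·0.0000] = 0.0000
Node ud (S = 36.45): V_ud = e^(−0.09)·[0.6589·0.0000 + 0.3411·23.1300] = 7.2106
Node dd (S = 16.2): V_dd = e^(−0.09)·[0.6589·23.1300 + 0.3411·35.2800] = 24.9269
Node u (S = 60.75): V_u = e^(−0.09)·[0.6589·0.0000 + 0.3411·7.2106] = 2.2479
Node d (S = 27): V_d = e^(−0.09)·[0.6589·7.2106 + 0.3411·24.9269] = 12.1129
Node 0 (S = 45): V_0 = e^(−0.09)·[0.6589·2.2479 + 0.3411·12.1129] = 5.1298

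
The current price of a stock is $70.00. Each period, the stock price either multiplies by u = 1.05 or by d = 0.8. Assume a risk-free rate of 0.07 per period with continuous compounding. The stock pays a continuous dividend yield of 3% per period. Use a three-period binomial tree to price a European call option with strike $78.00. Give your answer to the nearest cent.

$2.20

Per-period risk-free factor R = e^0.07 = 1.0725; dividend-adjusted growth = e^(0.07−0.03) = 1.0408.
Risk-neutral probability p = (1.0408 − 0.8)/(1.05 − 0.8) = 0.2408/0.2500 = 0.9632
Terminal stock prices: S_uuu = 81.03, S_uud = 61.74, S_udd = 47.04, S_ddd = 35.84
Terminal payoffs (S − K): max(3.034, 0) = 3.034, max(-16.26, 0) = 0, max(-30.96, 0) = 0, max(-42.16, 0) = 0
Node uu (S = 77.17): V_uu = e^(−0.07)·[0.9632·3.0338 + 0.0368·0.0000] = 2.7247
Node ud (S = 58.8): V_ud = e^(−0.07)·[0.9632·0.0000 + 0.0368·0.0000] = 0.0000
Node dd (S = 44.8): V_dd = e^(−0.07)·[0.9632·0.0000 + 0.0368·0.0000] = 0.0000
Node u (S = 73.5): V_u = e^(−0.07)·[0.9632·2.7247 + 0.0368·0.0000] = 2.4471
Node d (S = 56): V_d = e^(−0.07)·[0.9632·0.0000 + 0.0368·0.0000] = 0.0000
Node 0 (S = 70): V_0 = e^(−0.07)·[0.9632·2.4471 + 0.0368·0.0000] = 2.1978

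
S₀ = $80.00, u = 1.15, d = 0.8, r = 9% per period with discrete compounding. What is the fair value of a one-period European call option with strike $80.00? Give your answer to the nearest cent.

Risk-neutral probability p = (1 + 0.09 − 0.8)/(1.15 − 0.8) = 0.2900/0.3500 = 0.8286
Terminal stock prices: S_u = 92, S_d = 64
Terminal payoffs (S − K): max(12, 0) = 12, max(-16, 0) = 0
Node 0 (S = 80): V_0 = 1/1.09·[0.8286·12.0000 + 0.1714·0.0000] = 9.1219

$9.12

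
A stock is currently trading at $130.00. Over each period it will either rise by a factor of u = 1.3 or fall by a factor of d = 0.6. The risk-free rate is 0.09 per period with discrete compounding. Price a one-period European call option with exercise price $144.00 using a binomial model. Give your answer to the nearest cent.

$16.06

Risk-neutral probability p = (1 + 0.09 − 0.6)/(1.3 − 0.6) = 0.4900/0.7000 = 0.7000
Terminal stock prices: S_u = 169, S_d = 78
Terminal payoffs (S − K): max(25, 0) = 25, max(-66, 0) = 0
Node 0 (S = 130): V_0 = 1/1.09·[0.7000·25.0000 + 0.3000·0.0000] = 16.0550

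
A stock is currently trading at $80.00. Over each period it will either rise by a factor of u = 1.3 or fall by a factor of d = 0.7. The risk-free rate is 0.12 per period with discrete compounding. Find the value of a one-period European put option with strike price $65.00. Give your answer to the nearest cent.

$2.41

Risk-neutral probability p = (1 + 0.12 − 0.7)/(1.3 − 0.7) = 0.4200/0.6000 = 0.7000
Terminal stock prices: S_u = 104, S_d = 56
Terminal payoffs (K − S): max(-39, 0) = 0, max(9, 0) = 9
Node 0 (S = 80): V_0 = 1/1.12·[0.7000·0.0000 + 0.3000·9.0000] = 2.4107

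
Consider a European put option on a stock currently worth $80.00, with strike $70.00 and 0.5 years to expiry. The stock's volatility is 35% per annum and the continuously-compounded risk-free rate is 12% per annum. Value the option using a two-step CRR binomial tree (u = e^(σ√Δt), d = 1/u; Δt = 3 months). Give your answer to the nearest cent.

$2.68

CRR parameters: u = e^(σ√Δt) = e^(0.35·√0.25) = 1.1912, d = 1/u = 0.8395
Per-period rate: rΔt = 0.12·0.25 = 0.03, so R = e^0.03 = 1.0305
Risk-neutral probability p = (e^0.03 − 0.8395)/(1.1912 − 0.8395) = 0.1910/0.3518 = 0.5429
Terminal stock prices: S_uu = 113.5, S_ud = 80, S_dd = 56.38
Terminal payoffs (K − S): max(-43.53, 0) = 0, max(-10, 0) = 0, max(13.62, 0) = 13.62
Node u (S = 95.3): V_u = e^(−0.03)·[0.5429·0.0000 + 0.4571·0.0000] = 0.0000
Node d (S = 67.16): V_d = e^(−0.03)·[0.5429·0.0000 + 0.4571·13.6250] = 6.0435
Node 0 (S = 80): V_0 = e^(−0.03)·[0.5429·0.0000 + 0.4571·6.0435] = 2.6806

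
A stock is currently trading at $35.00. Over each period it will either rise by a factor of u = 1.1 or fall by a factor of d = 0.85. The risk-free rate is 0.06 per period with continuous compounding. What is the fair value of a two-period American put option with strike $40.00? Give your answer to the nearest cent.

$5.00

Risk-neutral probability p = (e^0.06 − 0.85)/(1.1 − 0.85) = 0.2118/0.2500 = 0.8473
Terminal stock prices: S_uu = 42.35, S_ud = 32.73, S_dd = 25.29
Terminal payoffs (K − S): max(-2.35, 0) = 0, max(7.275, 0) = 7.275, max(14.71, 0) = 14.71
Node u (S = 38.5): continuation = e^(−0.06)·[0.8473·0.0000 + 0.1527·7.2750] = 1.0459; exercise value = 1.5000 > continuation, so V_u = 1.5000 (exercise)
Node d (S = 29.75): continuation = e^(−0.06)·[0.8473·7.2750 + 0.1527·14.7125] = 7.9206; exercise value = 10.2500 > continuation, so V_d = 10.2500 (exercise)
Node 0 (S = 35): continuation = e^(−0.06)·[0.8473·1.5000 + 0.1527·10.2500] = 2.6706; exercise value = 5.0000 > continuation, so V_0 = 5.0000 (exercise)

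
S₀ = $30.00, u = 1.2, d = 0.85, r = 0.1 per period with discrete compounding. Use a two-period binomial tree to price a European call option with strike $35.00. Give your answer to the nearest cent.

$3.46

Risk-neutral probability p = (1 + 0.1 − 0.85)/(1.2 − 0.85) = 0.2500/0.3500 = 0.7143
Terminal stock prices: S_uu = 43.2, S_ud = 30.6, S_dd = 21.67
Terminal payoffs (S − K): max(8.2, 0) = 8.2, max(-4.4, 0) = 0, max(-13.33, 0) = 0
Node u (S = 36): V_u = 1/1.1·[0.7143·8.2000 + 0.2857·0.0000] = 5.3247
Node d (S = 25.5): V_d = 1/1.1·[0.7143·0.0000 + 0.2857·0.0000] = 0.0000
Node 0 (S = 30): V_0 = 1/1.1·[0.7143·5.3247 + 0.2857·0.0000] = 3.4576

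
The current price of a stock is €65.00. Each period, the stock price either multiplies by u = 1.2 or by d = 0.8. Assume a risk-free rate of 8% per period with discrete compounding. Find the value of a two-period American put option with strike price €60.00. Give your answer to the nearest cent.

Risk-neutral probability p = (1 + 0.08 − 0.8)/(1.2 − 0.8) = 0.2800/0.4000 = 0.7000
Terminal stock prices: S_uu = 93.6, S_ud = 62.4, S_dd = 41.6
Terminal payoffs (K − S): max(-33.6, 0) = 0, max(-2.4, 0) = 0, max(18.4, 0) = 18.4
Node u (S = 78): continuation = 1/1.08·[0.7000·0.0000 + 0.3000·0.0000] = 0.0000; exercise value = 0.0000 ≤ continuation, so V_u = 0.0000
Node d (S = 52): continuation = 1/1.08·[0.7000·0.0000 + 0.3000·18.4000] = 5.1111; exercise value = 8.0000 > continuation, so V_d = 8.0000 (exercise)
Node 0 (S = 65): continuation = 1/1.08·[0.7000·0.0000 + 0.3000·8.0000] = 2.2222; exercise value = 0.0000 ≤ continuation, so V_0 = 2.2222

€2.22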